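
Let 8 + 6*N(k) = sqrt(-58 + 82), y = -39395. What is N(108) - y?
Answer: 118181/3 + sqrt(6)/3 ≈ 39395.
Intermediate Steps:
N(k) = -4/3 + sqrt(6)/3 (N(k) = -4/3 + sqrt(-58 + 82)/6 = -4/3 + sqrt(24)/6 = -4/3 + (2*sqrt(6))/6 = -4/3 + sqrt(6)/3)
N(108) - y = (-4/3 + sqrt(6)/3) - 1*(-39395) = (-4/3 + sqrt(6)/3) + 39395 = 118181/3 + sqrt(6)/3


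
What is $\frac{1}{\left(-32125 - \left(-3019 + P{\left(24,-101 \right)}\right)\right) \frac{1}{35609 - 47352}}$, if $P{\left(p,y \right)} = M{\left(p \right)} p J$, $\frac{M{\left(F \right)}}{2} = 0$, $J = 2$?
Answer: $\frac{11743}{29106} \approx 0.40346$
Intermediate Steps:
$M{\left(F \right)} = 0$ ($M{\left(F \right)} = 2 \cdot 0 = 0$)
$P{\left(p,y \right)} = 0$ ($P{\left(p,y \right)} = 0 p 2 = 0 \cdot 2 = 0$)
$\frac{1}{\left(-32125 - \left(-3019 + P{\left(24,-101 \right)}\right)\right) \frac{1}{35609 - 47352}} = \frac{1}{\left(-32125 - -3019\right) \frac{1}{35609 - 47352}} = \frac{1}{\left(-32125 + \left(\left(-23 + 3042\right) + 0\right)\right) \frac{1}{-11743}} = \frac{1}{\left(-32125 + \left(3019 + 0\right)\right) \left(- \frac{1}{11743}\right)} = \frac{1}{\left(-32125 + 3019\right) \left(- \frac{1}{11743}\right)} = \frac{1}{\left(-29106\right) \left(- \frac{1}{11743}\right)} = \frac{1}{\frac{29106}{11743}} = \frac{11743}{29106}$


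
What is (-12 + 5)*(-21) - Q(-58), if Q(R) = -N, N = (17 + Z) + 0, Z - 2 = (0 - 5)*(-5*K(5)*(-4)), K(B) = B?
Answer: -334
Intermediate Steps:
Z = -498 (Z = 2 + (0 - 5)*(-5*5*(-4)) = 2 - (-125)*(-4) = 2 - 5*100 = 2 - 500 = -498)
N = -481 (N = (17 - 498) + 0 = -481 + 0 = -481)
Q(R) = 481 (Q(R) = -1*(-481) = 481)
(-12 + 5)*(-21) - Q(-58) = (-12 + 5)*(-21) - 1*481 = -7*(-21) - 481 = 147 - 481 = -334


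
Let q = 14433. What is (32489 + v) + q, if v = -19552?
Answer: 27370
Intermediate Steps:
(32489 + v) + q = (32489 - 19552) + 14433 = 12937 + 14433 = 27370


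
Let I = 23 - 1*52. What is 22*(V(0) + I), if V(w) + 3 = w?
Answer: -704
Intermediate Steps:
V(w) = -3 + w
I = -29 (I = 23 - 52 = -29)
22*(V(0) + I) = 22*((-3 + 0) - 29) = 22*(-3 - 29) = 22*(-32) = -704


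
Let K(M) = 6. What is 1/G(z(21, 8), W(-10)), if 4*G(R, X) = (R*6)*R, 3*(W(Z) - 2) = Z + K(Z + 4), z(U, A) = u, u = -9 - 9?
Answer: 1/486 ≈ 0.0020576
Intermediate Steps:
u = -18
z(U, A) = -18
W(Z) = 4 + Z/3 (W(Z) = 2 + (Z + 6)/3 = 2 + (6 + Z)/3 = 2 + (2 + Z/3) = 4 + Z/3)
G(R, X) = 3*R**2/2 (G(R, X) = ((R*6)*R)/4 = ((6*R)*R)/4 = (6*R**2)/4 = 3*R**2/2)
1/G(z(21, 8), W(-10)) = 1/((3/2)*(-18)**2) = 1/((3/2)*324) = 1/486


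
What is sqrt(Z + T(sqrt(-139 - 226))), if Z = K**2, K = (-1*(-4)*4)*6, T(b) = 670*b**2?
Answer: I*sqrt(235334) ≈ 485.11*I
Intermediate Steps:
K = 96 (K = (4*4)*6 = 16*6 = 96)
Z = 9216 (Z = 96**2 = 9216)
sqrt(Z + T(sqrt(-139 - 226))) = sqrt(9216 + 670*(sqrt(-139 - 226))**2) = sqrt(9216 + 670*(sqrt(-365))**2) = sqrt(9216 + 670*(I*sqrt(365))**2) = sqrt(9216 + 670*(-365)) = sqrt(9216 - 244550) = sqrt(-235334) = I*sqrt(235334)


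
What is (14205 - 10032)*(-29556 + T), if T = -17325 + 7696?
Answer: -163519005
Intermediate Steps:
T = -9629
(14205 - 10032)*(-29556 + T) = (14205 - 10032)*(-29556 - 9629) = 4173*(-39185) = -163519005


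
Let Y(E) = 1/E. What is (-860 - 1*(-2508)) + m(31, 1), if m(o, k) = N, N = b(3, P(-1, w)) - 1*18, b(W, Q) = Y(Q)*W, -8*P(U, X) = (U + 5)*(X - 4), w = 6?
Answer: 1627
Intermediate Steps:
P(U, X) = -(-4 + X)*(5 + U)/8 (P(U, X) = -(U + 5)*(X - 4)/8 = -(5 + U)*(-4 + X)/8 = -(-4 + X)*(5 + U)/8)
b(W, Q) = W/Q
N = -21 (N = 3/(5/2 + (½)*(-1) - 5/8*6 - ⅛*(-1)*6) - 1*18 = 3/(5/2 - ½ - 15/4 + ¾) - 18 = 3/(-1) - 18 = 3*(-1) - 18 = -3 - 18 = -21)
m(o, k) = -21
(-860 - 1*(-2508)) + m(31, 1) = (-860 - 1*(-2508)) - 21 = (-860 + 2508) - 21 = 1648 - 21 = 1627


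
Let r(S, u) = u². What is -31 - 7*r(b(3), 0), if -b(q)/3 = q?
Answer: -31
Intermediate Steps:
b(q) = -3*q
-31 - 7*r(b(3), 0) = -31 - 7*0² = -31 - 7*0 = -31 + 0 = -31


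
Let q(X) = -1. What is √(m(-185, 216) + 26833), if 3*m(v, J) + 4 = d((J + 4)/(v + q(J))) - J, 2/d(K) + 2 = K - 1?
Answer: √36443478615/1167 ≈ 163.58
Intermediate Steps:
d(K) = 2/(-3 + K) (d(K) = 2/(-2 + (K - 1)) = 2/(-2 + (-1 + K)) = 2/(-3 + K))
m(v, J) = -4/3 - J/3 + 2/(3*(-3 + (4 + J)/(-1 + v))) (m(v, J) = -4/3 + (2/(-3 + (J + 4)/(v - 1)) - J)/3 = -4/3 + (2/(-3 + (4 + J)/(-1 + v)) - J)/3 = -4/3 + (-J + 2/(-3 + (4 + J)/(-1 + v)))/3 = -4/3 + (-J/3 + 2/(3*(-3 + (4 + J)/(-1 + v)))) = -4/3 - J/3 + 2/(3*(-3 + (4 + J)/(-1 + v))))
√(m(-185, 216) + 26833) = √((-2 + 2*(-185) - (4 + 216)*(7 + 216 - 3*(-185)))/(3*(7 + 216 - 3*(-185))) + 26833) = √((-2 - 370 - 1*220*(7 + 216 + 555))/(3*(7 + 216 + 555)) + 26833) = √((⅓)*(-2 - 370 - 1*220*778)/778 + 26833) = √((⅓)*(1/778)*(-2 - 370 - 171160) + 26833) = √((⅓)*(1/778)*(-171532) + 26833) = √(-85766/1167 + 26833) = √(31228345/1167) = √36443478615/1167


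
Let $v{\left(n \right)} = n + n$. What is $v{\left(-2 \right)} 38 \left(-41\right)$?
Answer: $6232$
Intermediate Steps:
$v{\left(n \right)} = 2 n$
$v{\left(-2 \right)} 38 \left(-41\right) = 2 \left(-2\right) 38 \left(-41\right) = \left(-4\right) 38 \left(-41\right) = \left(-152\right) \left(-41\right) = 6232$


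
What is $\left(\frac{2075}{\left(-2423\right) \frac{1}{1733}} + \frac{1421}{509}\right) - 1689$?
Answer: $- \frac{3909963715}{1233307} \approx -3170.3$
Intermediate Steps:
$\left(\frac{2075}{\left(-2423\right) \frac{1}{1733}} + \frac{1421}{509}\right) - 1689 = \left(\frac{2075}{\left(-2423\right) \frac{1}{1733}} + 1421 \cdot \frac{1}{509}\right) - 1689 = \left(\frac{2075}{- \frac{2423}{1733}} + \frac{1421}{509}\right) - 1689 = \left(2075 \left(- \frac{1733}{2423}\right) + \frac{1421}{509}\right) - 1689 = \left(- \frac{3595975}{2423} + \frac{1421}{509}\right) - 1689 = - \frac{1826908192}{1233307} - 1689 = - \frac{3909963715}{1233307}$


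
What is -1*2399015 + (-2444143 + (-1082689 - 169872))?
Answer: -6095719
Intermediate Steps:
-1*2399015 + (-2444143 + (-1082689 - 169872)) = -2399015 + (-2444143 - 1252561) = -2399015 - 3696704 = -6095719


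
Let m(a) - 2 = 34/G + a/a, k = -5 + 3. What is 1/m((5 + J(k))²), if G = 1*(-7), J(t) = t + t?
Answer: -7/13 ≈ -0.53846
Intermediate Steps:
k = -2
J(t) = 2*t
G = -7
m(a) = -13/7 (m(a) = 2 + (34/(-7) + a/a) = 2 + (34*(-⅐) + 1) = 2 + (-34/7 + 1) = 2 - 27/7 = -13/7)
1/m((5 + J(k))²) = 1/(-13/7) = -7/13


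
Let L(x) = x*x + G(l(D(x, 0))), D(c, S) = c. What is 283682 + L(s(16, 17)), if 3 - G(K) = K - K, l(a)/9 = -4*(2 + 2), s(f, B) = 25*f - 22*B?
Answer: 284361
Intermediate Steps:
s(f, B) = -22*B + 25*f
l(a) = -144 (l(a) = 9*(-4*(2 + 2)) = 9*(-4*4) = 9*(-16) = -144)
G(K) = 3 (G(K) = 3 - (K - K) = 3 - 1*0 = 3 + 0 = 3)
L(x) = 3 + x**2 (L(x) = x*x + 3 = x**2 + 3 = 3 + x**2)
283682 + L(s(16, 17)) = 283682 + (3 + (-22*17 + 25*16)**2) = 283682 + (3 + (-374 + 400)**2) = 283682 + (3 + 26**2) = 283682 + (3 + 676) = 283682 + 679 = 284361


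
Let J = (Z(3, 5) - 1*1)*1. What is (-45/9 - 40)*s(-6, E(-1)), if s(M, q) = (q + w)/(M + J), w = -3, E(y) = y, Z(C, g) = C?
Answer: -45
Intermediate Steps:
J = 2 (J = (3 - 1*1)*1 = (3 - 1)*1 = 2*1 = 2)
s(M, q) = (-3 + q)/(2 + M) (s(M, q) = (q - 3)/(M + 2) = (-3 + q)/(2 + M))
(-45/9 - 40)*s(-6, E(-1)) = (-45/9 - 40)*((-3 - 1)/(2 - 6)) = (-45*⅑ - 40)*(-4/(-4)) = (-5 - 40)*(-¼*(-4)) = -45*1 = -45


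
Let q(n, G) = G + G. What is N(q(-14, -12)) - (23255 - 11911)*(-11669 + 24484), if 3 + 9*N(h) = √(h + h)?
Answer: -436120081/3 + 4*I*√3/9 ≈ -1.4537e+8 + 0.7698*I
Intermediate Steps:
q(n, G) = 2*G
N(h) = -⅓ + √2*√h/9 (N(h) = -⅓ + √(h + h)/9 = -⅓ + √(2*h)/9 = -⅓ + (√2*√h)/9 = -⅓ + √2*√h/9)
N(q(-14, -12)) - (23255 - 11911)*(-11669 + 24484) = (-⅓ + √2*√(2*(-12))/9) - (23255 - 11911)*(-11669 + 24484) = (-⅓ + √2*√(-24)/9) - 11344*12815 = (-⅓ + √2*(2*I*√6)/9) - 1*145373360 = (-⅓ + 4*I*√3/9) - 145373360 = -436120081/3 + 4*I*√3/9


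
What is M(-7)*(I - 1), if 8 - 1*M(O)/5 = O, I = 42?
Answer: 3075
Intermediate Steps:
M(O) = 40 - 5*O
M(-7)*(I - 1) = (40 - 5*(-7))*(42 - 1) = (40 + 35)*41 = 75*41 = 3075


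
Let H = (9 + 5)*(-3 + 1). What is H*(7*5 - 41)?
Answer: 168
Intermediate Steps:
H = -28 (H = 14*(-2) = -28)
H*(7*5 - 41) = -28*(7*5 - 41) = -28*(35 - 41) = -28*(-6) = 168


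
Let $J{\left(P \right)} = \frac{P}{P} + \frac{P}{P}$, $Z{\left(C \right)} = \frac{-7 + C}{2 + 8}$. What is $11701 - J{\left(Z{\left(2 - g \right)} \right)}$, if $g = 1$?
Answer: $11699$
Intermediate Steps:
$Z{\left(C \right)} = - \frac{7}{10} + \frac{C}{10}$ ($Z{\left(C \right)} = \frac{-7 + C}{10} = \left(-7 + C\right) \frac{1}{10} = - \frac{7}{10} + \frac{C}{10}$)
$J{\left(P \right)} = 2$ ($J{\left(P \right)} = 1 + 1 = 2$)
$11701 - J{\left(Z{\left(2 - g \right)} \right)} = 11701 - 2 = 11699$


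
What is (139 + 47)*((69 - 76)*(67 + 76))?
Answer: -186186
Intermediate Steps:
(139 + 47)*((69 - 76)*(67 + 76)) = 186*(-7*143) = 186*(-1001) = -186186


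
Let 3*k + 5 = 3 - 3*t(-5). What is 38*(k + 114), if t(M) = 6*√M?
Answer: 12920/3 - 228*I*√5 ≈ 4306.7 - 509.82*I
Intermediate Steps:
k = -⅔ - 6*I*√5 (k = -5/3 + (3 - 18*√(-5))/3 = -5/3 + (3 - 18*I*√5)/3 = -5/3 + (1 - 6*I*√5) = -⅔ - 6*I*√5 ≈ -0.66667 - 13.416*I)
38*(k + 114) = 38*((-⅔ - 6*I*√5) + 114) = 38*(340/3 - 6*I*√5) = 12920/3 - 228*I*√5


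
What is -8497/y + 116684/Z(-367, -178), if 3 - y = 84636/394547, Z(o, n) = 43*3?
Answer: -101410598797/47257215 ≈ -2145.9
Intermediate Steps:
Z(o, n) = 129
y = 1099005/394547 (y = 3 - 84636/394547 = 1099005/394547 ≈ 2.7855)
-8497/y + 116684/Z(-367, -178) = -8497/1099005/394547 + 116684/129 = -8497*394547/1099005 + 116684*(1/129) = -3352465859/1099005 + 116684/129 = -101410598797/47257215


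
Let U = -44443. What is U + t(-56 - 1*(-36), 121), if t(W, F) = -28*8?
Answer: -44667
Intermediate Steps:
t(W, F) = -224
U + t(-56 - 1*(-36), 121) = -44443 - 224 = -44667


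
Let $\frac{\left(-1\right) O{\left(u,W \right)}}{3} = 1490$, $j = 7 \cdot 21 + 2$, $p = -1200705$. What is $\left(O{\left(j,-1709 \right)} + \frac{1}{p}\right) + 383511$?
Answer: $\frac{455116423904}{1200705} \approx 3.7904 \cdot 10^{5}$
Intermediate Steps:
$j = 149$ ($j = 147 + 2 = 149$)
$O{\left(u,W \right)} = -4470$ ($O{\left(u,W \right)} = \left(-3\right) 1490 = -4470$)
$\left(O{\left(j,-1709 \right)} + \frac{1}{p}\right) + 383511 = \left(-4470 + \frac{1}{-1200705}\right) + 383511 = \left(-4470 - \frac{1}{1200705}\right) + 383511 = - \frac{5367151351}{1200705} + 383511 = \frac{455116423904}{1200705}$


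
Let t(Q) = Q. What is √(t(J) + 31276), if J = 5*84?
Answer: 4*√1981 ≈ 178.03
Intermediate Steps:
J = 420
√(t(J) + 31276) = √(420 + 31276) = √31696 = 4*√1981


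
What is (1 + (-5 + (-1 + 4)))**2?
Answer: 1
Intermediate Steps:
(1 + (-5 + (-1 + 4)))**2 = (1 + (-5 + 3))**2 = (1 - 2)**2 = (-1)**2 = 1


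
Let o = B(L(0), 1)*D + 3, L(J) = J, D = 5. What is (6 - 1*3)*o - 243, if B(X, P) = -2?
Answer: -264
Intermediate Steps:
o = -7 (o = -2*5 + 3 = -10 + 3 = -7)
(6 - 1*3)*o - 243 = (6 - 1*3)*(-7) - 243 = (6 - 3)*(-7) - 243 = 3*(-7) - 243 = -21 - 243 = -264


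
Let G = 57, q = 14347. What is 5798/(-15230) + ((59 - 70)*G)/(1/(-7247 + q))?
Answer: -33899698399/7615 ≈ -4.4517e+6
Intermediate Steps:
5798/(-15230) + ((59 - 70)*G)/(1/(-7247 + q)) = 5798/(-15230) + ((59 - 70)*57)/(1/(-7247 + 14347)) = 5798*(-1/15230) + (-11*57)/(1/7100) = -2899/7615 - 627/1/7100 = -2899/7615 - 627*7100 = -2899/7615 - 4451700 = -33899698399/7615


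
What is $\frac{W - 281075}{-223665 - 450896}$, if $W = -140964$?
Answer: $\frac{422039}{674561} \approx 0.62565$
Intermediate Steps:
$\frac{W - 281075}{-223665 - 450896} = \frac{-140964 - 281075}{-223665 - 450896} = - \frac{422039}{-674561} = \left(-422039\right) \left(- \frac{1}{674561}\right) = \frac{422039}{674561}$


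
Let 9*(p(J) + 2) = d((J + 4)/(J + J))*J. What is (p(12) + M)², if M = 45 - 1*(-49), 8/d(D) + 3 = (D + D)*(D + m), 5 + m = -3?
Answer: 109914256/13225 ≈ 8311.1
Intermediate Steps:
m = -8 (m = -5 - 3 = -8)
d(D) = 8/(-3 + 2*D*(-8 + D)) (d(D) = 8/(-3 + (D + D)*(D - 8)) = 8/(-3 + (2*D)*(-8 + D)) = 8/(-3 + 2*D*(-8 + D)))
M = 94 (M = 45 + 49 = 94)
p(J) = -2 + 8*J/(9*(-3 + (4 + J)²/(2*J²) - 8*(4 + J)/J)) (p(J) = -2 + ((8/(-3 - 16*(J + 4)/(J + J) + 2*((J + 4)/(J + J))²))*J)/9 = -2 + ((8/(-3 - 16*(4 + J)/(2*J) + 2*((4 + J)/((2*J)))²))*J)/9 = -2 + ((8/(-3 - 16*(4 + J)*1/(2*J) + 2*((4 + J)*(1/(2*J)))²))*J)/9 = -2 + ((8/(-3 - 8*(4 + J)/J + 2*((4 + J)/(2*J))²))*J)/9 = -2 + ((8/(-3 - 8*(4 + J)/J + 2*((4 + J)²/(4*J²))))*J)/9 = -2 + ((8/(-3 - 8*(4 + J)/J + (4 + J)²/(2*J²)))*J)/9 = -2 + ((8/(-3 + (4 + J)²/(2*J²) - 8*(4 + J)/J))*J)/9 = -2 + (8*J/(-3 + (4 + J)²/(2*J²) - 8*(4 + J)/J))/9 = -2 + 8*J/(9*(-3 + (4 + J)²/(2*J²) - 8*(4 + J)/J)))
(p(12) + M)² = (2*(144 - 504*12 - 189*12² - 8*12³)/(9*(-16 + 21*12² + 56*12)) + 94)² = (2*(144 - 6048 - 189*144 - 8*1728)/(9*(-16 + 21*144 + 672)) + 94)² = (2*(144 - 6048 - 27216 - 13824)/(9*(-16 + 3024 + 672)) + 94)² = ((2/9)*(-46944)/3680 + 94)² = ((2/9)*(1/3680)*(-46944) + 94)² = (-326/115 + 94)² = (10484/115)² = 109914256/13225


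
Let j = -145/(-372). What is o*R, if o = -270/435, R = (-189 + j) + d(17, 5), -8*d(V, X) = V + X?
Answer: 106779/899 ≈ 118.78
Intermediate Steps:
d(V, X) = -V/8 - X/8 (d(V, X) = -(V + X)/8 = -V/8 - X/8)
j = 145/372 (j = -145*(-1/372) = 145/372 ≈ 0.38978)
R = -35593/186 (R = (-189 + 145/372) + (-1/8*17 - 1/8*5) = -70163/372 + (-17/8 - 5/8) = -70163/372 - 11/4 = -35593/186 ≈ -191.36)
o = -18/29 (o = -270*1/435 = -18/29 ≈ -0.62069)
o*R = -18/29*(-35593/186) = 106779/899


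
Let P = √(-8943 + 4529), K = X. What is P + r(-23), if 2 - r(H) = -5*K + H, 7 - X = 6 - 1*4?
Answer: 50 + I*√4414 ≈ 50.0 + 66.438*I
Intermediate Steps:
X = 5 (X = 7 - (6 - 1*4) = 7 - (6 - 4) = 7 - 1*2 = 7 - 2 = 5)
K = 5
r(H) = 27 - H (r(H) = 2 - (-5*5 + H) = 2 - (-25 + H) = 2 + (25 - H) = 27 - H)
P = I*√4414 (P = √(-4414) = I*√4414 ≈ 66.438*I)
P + r(-23) = I*√4414 + (27 - 1*(-23)) = I*√4414 + (27 + 23) = I*√4414 + 50 = 50 + I*√4414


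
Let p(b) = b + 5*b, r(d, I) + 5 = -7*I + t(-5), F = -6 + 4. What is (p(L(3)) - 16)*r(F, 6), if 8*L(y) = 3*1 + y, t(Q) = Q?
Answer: 598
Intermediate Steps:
F = -2
r(d, I) = -10 - 7*I (r(d, I) = -5 + (-7*I - 5) = -5 + (-5 - 7*I) = -10 - 7*I)
L(y) = 3/8 + y/8 (L(y) = (3*1 + y)/8 = (3 + y)/8 = 3/8 + y/8)
p(b) = 6*b
(p(L(3)) - 16)*r(F, 6) = (6*(3/8 + (⅛)*3) - 16)*(-10 - 7*6) = (6*(3/8 + 3/8) - 16)*(-10 - 42) = (6*(¾) - 16)*(-52) = (9/2 - 16)*(-52) = -23/2*(-52) = 598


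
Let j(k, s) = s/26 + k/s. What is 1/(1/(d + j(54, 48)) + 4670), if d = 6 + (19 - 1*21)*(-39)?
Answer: 9045/42240254 ≈ 0.00021413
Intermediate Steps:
j(k, s) = s/26 + k/s (j(k, s) = s*(1/26) + k/s = s/26 + k/s)
d = 84 (d = 6 + (19 - 21)*(-39) = 6 - 2*(-39) = 6 + 78 = 84)
1/(1/(d + j(54, 48)) + 4670) = 1/(1/(84 + ((1/26)*48 + 54/48)) + 4670) = 1/(1/(84 + (24/13 + 54*(1/48))) + 4670) = 1/(1/(84 + (24/13 + 9/8)) + 4670) = 1/(1/(84 + 309/104) + 4670) = 1/(1/(9045/104) + 4670) = 1/(104/9045 + 4670) = 1/(42240254/9045) = 9045/42240254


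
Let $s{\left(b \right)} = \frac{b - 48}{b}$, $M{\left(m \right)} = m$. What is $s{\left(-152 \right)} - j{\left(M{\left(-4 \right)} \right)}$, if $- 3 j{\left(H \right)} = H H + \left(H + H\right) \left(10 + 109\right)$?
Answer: $- \frac{5903}{19} \approx -310.68$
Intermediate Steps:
$s{\left(b \right)} = \frac{-48 + b}{b}$ ($s{\left(b \right)} = \frac{b - 48}{b} = \frac{-48 + b}{b}$)
$j{\left(H \right)} = - \frac{238 H}{3} - \frac{H^{2}}{3}$ ($j{\left(H \right)} = - \frac{H H + \left(H + H\right) \left(10 + 109\right)}{3} = - \frac{H^{2} + 2 H 119}{3} = - \frac{H^{2} + 238 H}{3} = - \frac{238 H}{3} - \frac{H^{2}}{3}$)
$s{\left(-152 \right)} - j{\left(M{\left(-4 \right)} \right)} = \frac{-48 - 152}{-152} - \left(- \frac{1}{3}\right) \left(-4\right) \left(238 - 4\right) = \left(- \frac{1}{152}\right) \left(-200\right) - \left(- \frac{1}{3}\right) \left(-4\right) 234 = \frac{25}{19} - 312 = - \frac{5903}{19}$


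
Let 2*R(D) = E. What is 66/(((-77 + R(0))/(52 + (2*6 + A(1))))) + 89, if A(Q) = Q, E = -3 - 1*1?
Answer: 2741/79 ≈ 34.696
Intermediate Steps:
E = -4 (E = -3 - 1 = -4)
R(D) = -2 (R(D) = (½)*(-4) = -2)
66/(((-77 + R(0))/(52 + (2*6 + A(1))))) + 89 = 66/(((-77 - 2)/(52 + (2*6 + 1)))) + 89 = 66/((-79/(52 + (12 + 1)))) + 89 = 66/((-79/(52 + 13))) + 89 = 66/((-79/65)) + 89 = 66/((-79*1/65)) + 89 = 66/(-79/65) + 89 = 66*(-65/79) + 89 = -4290/79 + 89 = 2741/79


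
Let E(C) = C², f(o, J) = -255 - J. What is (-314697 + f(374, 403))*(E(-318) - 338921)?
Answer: 74990472935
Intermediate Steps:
(-314697 + f(374, 403))*(E(-318) - 338921) = (-314697 + (-255 - 1*403))*((-318)² - 338921) = (-314697 + (-255 - 403))*(101124 - 338921) = (-314697 - 658)*(-237797) = -315355*(-237797) = 74990472935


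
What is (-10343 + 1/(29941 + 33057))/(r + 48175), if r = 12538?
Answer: -651588313/3824797574 ≈ -0.17036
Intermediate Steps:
(-10343 + 1/(29941 + 33057))/(r + 48175) = (-10343 + 1/(29941 + 33057))/(12538 + 48175) = (-10343 + 1/62998)/60713 = (-10343 + 1/62998)*(1/60713) = -651588313/62998*1/60713 = -651588313/3824797574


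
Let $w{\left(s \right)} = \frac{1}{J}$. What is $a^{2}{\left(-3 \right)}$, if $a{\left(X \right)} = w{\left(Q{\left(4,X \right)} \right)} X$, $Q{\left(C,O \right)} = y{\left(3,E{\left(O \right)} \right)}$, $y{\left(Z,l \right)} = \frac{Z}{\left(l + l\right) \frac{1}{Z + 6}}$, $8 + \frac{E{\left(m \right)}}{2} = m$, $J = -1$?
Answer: $9$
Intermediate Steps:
$E{\left(m \right)} = -16 + 2 m$
$y{\left(Z,l \right)} = \frac{Z \left(6 + Z\right)}{2 l}$ ($y{\left(Z,l \right)} = \frac{Z}{2 l \frac{1}{6 + Z}} = Z \frac{6 + Z}{2 l} = \frac{Z \left(6 + Z\right)}{2 l}$)
$Q{\left(C,O \right)} = \frac{27}{2 \left(-16 + 2 O\right)}$ ($Q{\left(C,O \right)} = \frac{1}{2} \cdot 3 \frac{1}{-16 + 2 O} \left(6 + 3\right) = \frac{1}{2} \cdot 3 \frac{1}{-16 + 2 O} 9 = \frac{27}{2 \left(-16 + 2 O\right)}$)
$w{\left(s \right)} = -1$ ($w{\left(s \right)} = \frac{1}{-1} = -1$)
$a{\left(X \right)} = - X$
$a^{2}{\left(-3 \right)} = \left(\left(-1\right) \left(-3\right)\right)^{2} = 3^{2} = 9$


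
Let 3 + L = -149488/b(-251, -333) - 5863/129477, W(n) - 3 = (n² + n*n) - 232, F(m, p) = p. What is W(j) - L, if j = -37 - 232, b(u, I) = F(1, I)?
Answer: 2070237751913/14371947 ≈ 1.4405e+5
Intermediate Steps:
b(u, I) = I
j = -269
W(n) = -229 + 2*n² (W(n) = 3 + ((n² + n*n) - 232) = 3 + ((n² + n²) - 232) = 3 + (2*n² - 232) = 3 + (-232 + 2*n²) = -229 + 2*n²)
L = 6407985958/14371947 (L = -3 + (-149488/(-333) - 5863/129477) = -3 + (-149488*(-1/333) - 5863*1/129477) = -3 + (149488/333 - 5863/129477) = -3 + 6451101799/14371947 = 6407985958/14371947 ≈ 445.87)
W(j) - L = (-229 + 2*(-269)²) - 1*6407985958/14371947 = (-229 + 2*72361) - 6407985958/14371947 = (-229 + 144722) - 6407985958/14371947 = 144493 - 6407985958/14371947 = 2070237751913/14371947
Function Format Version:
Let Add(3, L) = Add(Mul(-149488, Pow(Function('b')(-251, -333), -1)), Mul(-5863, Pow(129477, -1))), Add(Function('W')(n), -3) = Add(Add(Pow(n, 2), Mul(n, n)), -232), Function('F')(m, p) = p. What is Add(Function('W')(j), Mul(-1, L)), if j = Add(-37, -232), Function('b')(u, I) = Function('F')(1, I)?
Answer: Rational(2070237751913, 14371947) ≈ 1.4405e+5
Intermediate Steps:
Function('b')(u, I) = I
j = -269
Function('W')(n) = Add(-229, Mul(2, Pow(n, 2))) (Function('W')(n) = Add(3, Add(Add(Pow(n, 2), Mul(n, n)), -232)) = Add(3, Add(Add(Pow(n, 2), Pow(n, 2)), -232)) = Add(3, Add(Mul(2, Pow(n, 2)), -232)) = Add(3, Add(-232, Mul(2, Pow(n, 2)))) = Add(-229, Mul(2, Pow(n, 2))))
L = Rational(6407985958, 14371947) (L = Add(-3, Add(Mul(-149488, Pow(-333, -1)), Mul(-5863, Pow(129477, -1)))) = Add(-3, Add(Mul(-149488, Rational(-1, 333)), Mul(-5863, Rational(1, 129477)))) = Add(-3, Add(Rational(149488, 333), Rational(-5863, 129477))) = Add(-3, Rational(6451101799, 14371947)) = Rational(6407985958, 14371947) ≈ 445.87)
Add(Function('W')(j), Mul(-1, L)) = Add(Add(-229, Mul(2, Pow(-269, 2))), Mul(-1, Rational(6407985958, 14371947))) = Add(Add(-229, Mul(2, 72361)), Rational(-6407985958, 14371947)) = Add(Add(-229, 144722), Rational(-6407985958, 14371947)) = Add(144493, Rational(-6407985958, 14371947)) = Rational(2070237751913, 14371947)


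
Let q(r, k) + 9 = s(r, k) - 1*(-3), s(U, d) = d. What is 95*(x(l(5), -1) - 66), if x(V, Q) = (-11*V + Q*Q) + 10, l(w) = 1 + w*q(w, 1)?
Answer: 19855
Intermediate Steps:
q(r, k) = -6 + k (q(r, k) = -9 + (k - 1*(-3)) = -9 + (k + 3) = -9 + (3 + k) = -6 + k)
l(w) = 1 - 5*w (l(w) = 1 + w*(-6 + 1) = 1 + w*(-5) = 1 - 5*w)
x(V, Q) = 10 + Q² - 11*V (x(V, Q) = (-11*V + Q²) + 10 = (Q² - 11*V) + 10 = 10 + Q² - 11*V)
95*(x(l(5), -1) - 66) = 95*((10 + (-1)² - 11*(1 - 5*5)) - 66) = 95*((10 + 1 - 11*(1 - 25)) - 66) = 95*((10 + 1 - 11*(-24)) - 66) = 95*((10 + 1 + 264) - 66) = 95*(275 - 66) = 95*209 = 19855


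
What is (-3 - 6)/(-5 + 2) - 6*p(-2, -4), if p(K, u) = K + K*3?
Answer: 51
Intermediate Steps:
p(K, u) = 4*K (p(K, u) = K + 3*K = 4*K)
(-3 - 6)/(-5 + 2) - 6*p(-2, -4) = (-3 - 6)/(-5 + 2) - 24*(-2) = -9/(-3) - 6*(-8) = -9*(-1/3) + 48 = 3 + 48 = 51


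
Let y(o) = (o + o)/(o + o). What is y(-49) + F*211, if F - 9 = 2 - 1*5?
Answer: 1267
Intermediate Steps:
y(o) = 1 (y(o) = (2*o)/((2*o)) = (2*o)*(1/(2*o)) = 1)
F = 6 (F = 9 + (2 - 1*5) = 9 + (2 - 5) = 9 - 3 = 6)
y(-49) + F*211 = 1 + 6*211 = 1 + 1266 = 1267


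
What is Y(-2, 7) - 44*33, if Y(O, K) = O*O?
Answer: -1448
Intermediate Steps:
Y(O, K) = O²
Y(-2, 7) - 44*33 = (-2)² - 44*33 = 4 - 1452 = -1448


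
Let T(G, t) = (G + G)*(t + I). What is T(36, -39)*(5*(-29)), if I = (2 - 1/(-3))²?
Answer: 350320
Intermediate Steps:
I = 49/9 (I = (2 - 1*(-⅓))² = (2 + ⅓)² = (7/3)² = 49/9 ≈ 5.4444)
T(G, t) = 2*G*(49/9 + t) (T(G, t) = (G + G)*(t + 49/9) = (2*G)*(49/9 + t) = 2*G*(49/9 + t))
T(36, -39)*(5*(-29)) = ((2/9)*36*(49 + 9*(-39)))*(5*(-29)) = ((2/9)*36*(49 - 351))*(-145) = ((2/9)*36*(-302))*(-145) = -2416*(-145) = 350320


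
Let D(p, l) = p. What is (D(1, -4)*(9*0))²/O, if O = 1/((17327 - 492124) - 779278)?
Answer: 0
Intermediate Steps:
O = -1/1254075 (O = 1/(-474797 - 779278) = 1/(-1254075) = -1/1254075 ≈ -7.9740e-7)
(D(1, -4)*(9*0))²/O = (1*(9*0))²/(-1/1254075) = (1*0)²*(-1254075) = 0²*(-1254075) = 0*(-1254075) = 0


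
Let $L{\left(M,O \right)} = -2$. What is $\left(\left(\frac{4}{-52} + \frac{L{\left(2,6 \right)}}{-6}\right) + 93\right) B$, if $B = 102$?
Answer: $\frac{123658}{13} \approx 9512.2$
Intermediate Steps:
$\left(\left(\frac{4}{-52} + \frac{L{\left(2,6 \right)}}{-6}\right) + 93\right) B = \left(\left(\frac{4}{-52} - \frac{2}{-6}\right) + 93\right) 102 = \left(\left(4 \left(- \frac{1}{52}\right) - - \frac{1}{3}\right) + 93\right) 102 = \left(\left(- \frac{1}{13} + \frac{1}{3}\right) + 93\right) 102 = \left(\frac{10}{39} + 93\right) 102 = \frac{3637}{39} \cdot 102 = \frac{123658}{13}$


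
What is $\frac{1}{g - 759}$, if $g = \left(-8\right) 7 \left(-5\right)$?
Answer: $- \frac{1}{479} \approx -0.0020877$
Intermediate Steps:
$g = 280$ ($g = \left(-56\right) \left(-5\right) = 280$)
$\frac{1}{g - 759} = \frac{1}{280 - 759} = \frac{1}{-479} = - \frac{1}{479}$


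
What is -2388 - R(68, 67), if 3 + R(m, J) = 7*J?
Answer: -2854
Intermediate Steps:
R(m, J) = -3 + 7*J
-2388 - R(68, 67) = -2388 - (-3 + 7*67) = -2388 - (-3 + 469) = -2388 - 1*466 = -2388 - 466 = -2854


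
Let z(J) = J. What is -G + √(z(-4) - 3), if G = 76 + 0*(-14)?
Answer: -76 + I*√7 ≈ -76.0 + 2.6458*I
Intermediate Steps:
G = 76 (G = 76 + 0 = 76)
-G + √(z(-4) - 3) = -1*76 + √(-4 - 3) = -76 + √(-7) = -76 + I*√7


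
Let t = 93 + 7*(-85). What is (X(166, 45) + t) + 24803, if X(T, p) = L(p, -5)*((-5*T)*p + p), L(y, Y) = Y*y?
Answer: 8417926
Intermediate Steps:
X(T, p) = -5*p*(p - 5*T*p) (X(T, p) = (-5*p)*((-5*T)*p + p) = (-5*p)*(-5*T*p + p) = (-5*p)*(p - 5*T*p) = -5*p*(p - 5*T*p))
t = -502 (t = 93 - 595 = -502)
(X(166, 45) + t) + 24803 = (45²*(-5 + 25*166) - 502) + 24803 = (2025*(-5 + 4150) - 502) + 24803 = (2025*4145 - 502) + 24803 = (8393625 - 502) + 24803 = 8393123 + 24803 = 8417926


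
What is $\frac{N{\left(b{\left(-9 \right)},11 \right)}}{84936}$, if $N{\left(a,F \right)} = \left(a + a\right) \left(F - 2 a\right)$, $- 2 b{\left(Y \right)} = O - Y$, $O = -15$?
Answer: $\frac{5}{14156} \approx 0.00035321$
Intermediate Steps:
$b{\left(Y \right)} = \frac{15}{2} + \frac{Y}{2}$ ($b{\left(Y \right)} = - \frac{-15 - Y}{2} = \frac{15}{2} + \frac{Y}{2}$)
$N{\left(a,F \right)} = 2 a \left(F - 2 a\right)$
$\frac{N{\left(b{\left(-9 \right)},11 \right)}}{84936} = \frac{2 \left(\frac{15}{2} + \frac{1}{2} \left(-9\right)\right) \left(11 - 2 \left(\frac{15}{2} + \frac{1}{2} \left(-9\right)\right)\right)}{84936} = 2 \left(\frac{15}{2} - \frac{9}{2}\right) \left(11 - 2 \left(\frac{15}{2} - \frac{9}{2}\right)\right) \frac{1}{84936} = 2 \cdot 3 \left(11 - 6\right) \frac{1}{84936} = 2 \cdot 3 \cdot 5 \cdot \frac{1}{84936} = 30 \cdot \frac{1}{84936} = \frac{5}{14156}$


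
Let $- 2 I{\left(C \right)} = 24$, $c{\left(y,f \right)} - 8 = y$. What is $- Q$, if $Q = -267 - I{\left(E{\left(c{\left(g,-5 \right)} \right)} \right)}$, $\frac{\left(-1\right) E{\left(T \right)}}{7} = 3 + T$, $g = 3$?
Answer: $255$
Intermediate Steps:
$c{\left(y,f \right)} = 8 + y$
$E{\left(T \right)} = -21 - 7 T$ ($E{\left(T \right)} = - 7 \left(3 + T\right) = -21 - 7 T$)
$I{\left(C \right)} = -12$ ($I{\left(C \right)} = \left(- \frac{1}{2}\right) 24 = -12$)
$Q = -255$ ($Q = -267 - -12 = -267 + 12 = -255$)
$- Q = \left(-1\right) \left(-255\right) = 255$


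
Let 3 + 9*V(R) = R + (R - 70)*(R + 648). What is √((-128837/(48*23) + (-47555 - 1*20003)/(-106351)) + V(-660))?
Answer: √675144449140438263/29352876 ≈ 27.993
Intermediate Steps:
V(R) = -⅓ + R/9 + (-70 + R)*(648 + R)/9 (V(R) = -⅓ + (R + (R - 70)*(R + 648))/9 = -⅓ + (R + (-70 + R)*(648 + R))/9 = -⅓ + (R/9 + (-70 + R)*(648 + R)/9) = -⅓ + R/9 + (-70 + R)*(648 + R)/9)
√((-128837/(48*23) + (-47555 - 1*20003)/(-106351)) + V(-660)) = √((-128837/(48*23) + (-47555 - 1*20003)/(-106351)) + (-15121/3 + (⅑)*(-660)² + (193/3)*(-660))) = √((-128837/1104 + (-47555 - 20003)*(-1/106351)) + (-15121/3 + (⅑)*435600 - 42460)) = √((-128837*1/1104 - 67558*(-1/106351)) + (-15121/3 + 48400 - 42460)) = √((-128837/1104 + 67558/106351) + 2699/3) = √(-13627359755/117411504 + 2699/3) = √(92003856677/117411504) = √675144449140438263/29352876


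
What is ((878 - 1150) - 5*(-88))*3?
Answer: 504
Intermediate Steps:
((878 - 1150) - 5*(-88))*3 = (-272 + 440)*3 = 168*3 = 504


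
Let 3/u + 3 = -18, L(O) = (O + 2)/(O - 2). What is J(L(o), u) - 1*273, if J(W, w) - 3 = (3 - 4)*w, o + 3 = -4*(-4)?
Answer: -1889/7 ≈ -269.86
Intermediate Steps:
o = 13 (o = -3 - 4*(-4) = -3 + 16 = 13)
L(O) = (2 + O)/(-2 + O)
u = -⅐ (u = 3/(-3 - 18) = 3/(-21) = 3*(-1/21) = -⅐ ≈ -0.14286)
J(W, w) = 3 - w (J(W, w) = 3 + (3 - 4)*w = 3 - w)
J(L(o), u) - 1*273 = (3 - 1*(-⅐)) - 1*273 = (3 + ⅐) - 273 = 22/7 - 273 = -1889/7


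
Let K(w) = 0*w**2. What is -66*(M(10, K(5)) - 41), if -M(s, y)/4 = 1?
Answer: 2970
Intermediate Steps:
K(w) = 0
M(s, y) = -4 (M(s, y) = -4*1 = -4)
-66*(M(10, K(5)) - 41) = -66*(-4 - 41) = -66*(-45) = 2970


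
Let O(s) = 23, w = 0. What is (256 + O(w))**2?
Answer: 77841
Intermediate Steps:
(256 + O(w))**2 = (256 + 23)**2 = 279**2 = 77841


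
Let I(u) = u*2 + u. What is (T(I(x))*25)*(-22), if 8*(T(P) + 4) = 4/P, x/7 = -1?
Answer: 46475/21 ≈ 2213.1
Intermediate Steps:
x = -7 (x = 7*(-1) = -7)
I(u) = 3*u (I(u) = 2*u + u = 3*u)
T(P) = -4 + 1/(2*P) (T(P) = -4 + (4/P)/8 = -4 + 1/(2*P))
(T(I(x))*25)*(-22) = ((-4 + 1/(2*((3*(-7)))))*25)*(-22) = ((-4 + (1/2)/(-21))*25)*(-22) = ((-4 + (1/2)*(-1/21))*25)*(-22) = ((-4 - 1/42)*25)*(-22) = -169/42*25*(-22) = -4225/42*(-22) = 46475/21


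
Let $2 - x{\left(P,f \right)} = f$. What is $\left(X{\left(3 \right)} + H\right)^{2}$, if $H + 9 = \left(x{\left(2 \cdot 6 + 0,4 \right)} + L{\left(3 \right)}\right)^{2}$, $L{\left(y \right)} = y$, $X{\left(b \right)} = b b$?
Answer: $1$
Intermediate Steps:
$X{\left(b \right)} = b^{2}$
$x{\left(P,f \right)} = 2 - f$
$H = -8$ ($H = -9 + \left(\left(2 - 4\right) + 3\right)^{2} = -9 + \left(-2 + 3\right)^{2} = -9 + 1^{2} = -9 + 1 = -8$)
$\left(X{\left(3 \right)} + H\right)^{2} = \left(3^{2} - 8\right)^{2} = \left(9 - 8\right)^{2} = 1^{2} = 1$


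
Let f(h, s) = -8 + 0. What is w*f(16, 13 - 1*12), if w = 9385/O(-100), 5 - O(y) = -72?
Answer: -75080/77 ≈ -975.06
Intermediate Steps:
O(y) = 77 (O(y) = 5 - 1*(-72) = 5 + 72 = 77)
f(h, s) = -8
w = 9385/77 ≈ 121.88
w*f(16, 13 - 1*12) = (9385/77)*(-8) = -75080/77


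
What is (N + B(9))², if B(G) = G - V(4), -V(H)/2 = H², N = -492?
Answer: 203401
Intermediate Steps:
V(H) = -2*H²
B(G) = 32 + G (B(G) = G - (-2)*4² = G - (-2)*16 = G - 1*(-32) = G + 32 = 32 + G)
(N + B(9))² = (-492 + (32 + 9))² = (-492 + 41)² = (-451)² = 203401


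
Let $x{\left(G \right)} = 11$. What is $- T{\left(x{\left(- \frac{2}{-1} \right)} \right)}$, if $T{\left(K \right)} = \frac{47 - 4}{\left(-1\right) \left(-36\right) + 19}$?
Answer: $- \frac{43}{55} \approx -0.78182$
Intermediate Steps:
$T{\left(K \right)} = \frac{43}{55}$ ($T{\left(K \right)} = \frac{43}{36 + 19} = \frac{43}{55}$)
$- T{\left(x{\left(- \frac{2}{-1} \right)} \right)} = \left(-1\right) \frac{43}{55} = - \frac{43}{55}$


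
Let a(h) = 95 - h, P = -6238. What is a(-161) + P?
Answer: -5982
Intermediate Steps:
a(-161) + P = (95 - 1*(-161)) - 6238 = (95 + 161) - 6238 = 256 - 6238 = -5982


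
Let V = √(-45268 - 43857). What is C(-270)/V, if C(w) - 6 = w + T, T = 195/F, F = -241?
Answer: 63819*I*√3565/4295825 ≈ 0.88702*I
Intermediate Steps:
T = -195/241 (T = 195/(-241) = 195*(-1/241) = -195/241 ≈ -0.80913)
C(w) = 1251/241 + w (C(w) = 6 + (w - 195/241) = 6 + (-195/241 + w) = 1251/241 + w)
V = 5*I*√3565 (V = √(-89125) = 5*I*√3565 ≈ 298.54*I)
C(-270)/V = (1251/241 - 270)/((5*I*√3565)) = -(-63819)*I*√3565/4295825 = 63819*I*√3565/4295825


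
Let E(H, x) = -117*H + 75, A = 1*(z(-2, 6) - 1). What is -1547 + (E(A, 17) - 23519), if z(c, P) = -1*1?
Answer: -24757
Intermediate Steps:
z(c, P) = -1
A = -2 (A = 1*(-1 - 1) = 1*(-2) = -2)
E(H, x) = 75 - 117*H
-1547 + (E(A, 17) - 23519) = -1547 + ((75 - 117*(-2)) - 23519) = -1547 + ((75 + 234) - 23519) = -1547 + (309 - 23519) = -1547 - 23210 = -24757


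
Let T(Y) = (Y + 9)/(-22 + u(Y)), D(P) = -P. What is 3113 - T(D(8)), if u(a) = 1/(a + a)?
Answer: 1098905/353 ≈ 3113.0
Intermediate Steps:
u(a) = 1/(2*a)
T(Y) = (9 + Y)/(-22 + 1/(2*Y)) (T(Y) = (Y + 9)/(-22 + 1/(2*Y)) = (9 + Y)/(-22 + 1/(2*Y)))
3113 - T(D(8)) = 3113 - (-2)*(-1*8)*(9 - 1*8)/(-1 + 44*(-1*8)) = 3113 - (-2)*(-8)*(9 - 8)/(-1 + 44*(-8)) = 3113 - (-2)*(-8)/(-1 - 352) = 3113 - (-2)*(-8)/(-353) = 3113 - (-2)*(-8)*(-1)/353 = 3113 - 1*(-16/353) = 3113 + 16/353 = 1098905/353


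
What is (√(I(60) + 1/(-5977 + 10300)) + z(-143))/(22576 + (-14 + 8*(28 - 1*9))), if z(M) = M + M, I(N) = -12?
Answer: -143/11357 + 25*I*√358809/98192622 ≈ -0.012591 + 0.00015251*I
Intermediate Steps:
z(M) = 2*M
(√(I(60) + 1/(-5977 + 10300)) + z(-143))/(22576 + (-14 + 8*(28 - 1*9))) = (√(-12 + 1/(-5977 + 10300)) + 2*(-143))/(22576 + (-14 + 8*(28 - 1*9))) = (√(-12 + 1/4323) - 286)/(22576 + (-14 + 8*(28 - 9))) = (√(-12 + 1/4323) - 286)/(22576 + (-14 + 8*19)) = (√(-51875/4323) - 286)/(22576 + (-14 + 152)) = (25*I*√358809/4323 - 286)/(22576 + 138) = (-286 + 25*I*√358809/4323)/22714 = (-286 + 25*I*√358809/4323)*(1/22714) = -143/11357 + 25*I*√358809/98192622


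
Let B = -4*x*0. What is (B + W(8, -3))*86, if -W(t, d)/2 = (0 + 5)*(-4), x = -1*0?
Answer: 3440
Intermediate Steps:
x = 0
B = 0 (B = -4*0*0 = 0*0 = 0)
W(t, d) = 40 (W(t, d) = -2*(0 + 5)*(-4) = -10*(-4) = -2*(-20) = 40)
(B + W(8, -3))*86 = (0 + 40)*86 = 40*86 = 3440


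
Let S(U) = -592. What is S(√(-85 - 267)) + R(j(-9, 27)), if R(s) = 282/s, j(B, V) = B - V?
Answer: -3599/6 ≈ -599.83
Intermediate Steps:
S(√(-85 - 267)) + R(j(-9, 27)) = -592 + 282/(-9 - 1*27) = -592 + 282/(-9 - 27) = -592 + 282/(-36) = -592 + 282*(-1/36) = -592 - 47/6 = -3599/6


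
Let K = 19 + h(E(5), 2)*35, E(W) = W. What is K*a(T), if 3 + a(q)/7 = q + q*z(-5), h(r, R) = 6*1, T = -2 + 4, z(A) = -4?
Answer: -14427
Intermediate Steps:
T = 2
h(r, R) = 6
a(q) = -21 - 21*q (a(q) = -21 + 7*(q + q*(-4)) = -21 + 7*(q - 4*q) = -21 + 7*(-3*q) = -21 - 21*q)
K = 229 (K = 19 + 6*35 = 19 + 210 = 229)
K*a(T) = 229*(-21 - 21*2) = 229*(-21 - 42) = 229*(-63) = -14427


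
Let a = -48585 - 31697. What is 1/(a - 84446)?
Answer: -1/164728 ≈ -6.0706e-6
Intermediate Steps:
a = -80282
1/(a - 84446) = 1/(-80282 - 84446) = 1/(-164728) = -1/164728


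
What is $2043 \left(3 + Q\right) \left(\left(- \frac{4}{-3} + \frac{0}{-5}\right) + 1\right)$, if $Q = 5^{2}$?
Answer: $133476$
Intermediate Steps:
$Q = 25$
$2043 \left(3 + Q\right) \left(\left(- \frac{4}{-3} + \frac{0}{-5}\right) + 1\right) = 2043 \left(3 + 25\right) \left(\left(- \frac{4}{-3} + \frac{0}{-5}\right) + 1\right) = 2043 \cdot 28 \left(\left(\left(-4\right) \left(- \frac{1}{3}\right) + 0 \left(- \frac{1}{5}\right)\right) + 1\right) = 2043 \cdot 28 \left(\left(\frac{4}{3} + 0\right) + 1\right) = 2043 \cdot 28 \left(\frac{4}{3} + 1\right) = 2043 \cdot 28 \cdot \frac{7}{3} = 2043 \cdot \frac{196}{3} = 133476$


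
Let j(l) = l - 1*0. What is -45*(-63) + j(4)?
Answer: 2839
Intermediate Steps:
j(l) = l (j(l) = l + 0 = l)
-45*(-63) + j(4) = -45*(-63) + 4 = 2835 + 4 = 2839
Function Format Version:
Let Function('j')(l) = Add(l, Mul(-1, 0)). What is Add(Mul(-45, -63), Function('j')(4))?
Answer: 2839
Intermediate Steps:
Function('j')(l) = l (Function('j')(l) = Add(l, 0) = l)
Add(Mul(-45, -63), Function('j')(4)) = Add(Mul(-45, -63), 4) = Add(2835, 4) = 2839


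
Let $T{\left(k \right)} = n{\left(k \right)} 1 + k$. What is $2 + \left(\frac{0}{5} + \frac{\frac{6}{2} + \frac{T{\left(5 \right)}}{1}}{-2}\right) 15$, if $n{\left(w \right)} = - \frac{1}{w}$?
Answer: $- \frac{113}{2} \approx -56.5$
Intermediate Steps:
$T{\left(k \right)} = k - \frac{1}{k}$ ($T{\left(k \right)} = - \frac{1}{k} 1 + k = - \frac{1}{k} + k = k - \frac{1}{k}$)
$2 + \left(\frac{0}{5} + \frac{\frac{6}{2} + \frac{T{\left(5 \right)}}{1}}{-2}\right) 15 = 2 + \left(\frac{0}{5} + \frac{\frac{6}{2} + \frac{5 - \frac{1}{5}}{1}}{-2}\right) 15 = 2 + \left(0 \cdot \frac{1}{5} + \left(6 \cdot \frac{1}{2} + \left(5 - \frac{1}{5}\right) 1\right) \left(- \frac{1}{2}\right)\right) 15 = 2 + \left(0 + \left(3 + \left(5 - \frac{1}{5}\right) 1\right) \left(- \frac{1}{2}\right)\right) 15 = 2 + \left(0 + \left(3 + \frac{24}{5} \cdot 1\right) \left(- \frac{1}{2}\right)\right) 15 = 2 + \left(0 + \left(3 + \frac{24}{5}\right) \left(- \frac{1}{2}\right)\right) 15 = 2 + \left(0 + \frac{39}{5} \left(- \frac{1}{2}\right)\right) 15 = 2 + \left(0 - \frac{39}{10}\right) 15 = 2 - \frac{117}{2} = - \frac{113}{2}$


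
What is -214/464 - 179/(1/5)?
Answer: -207747/232 ≈ -895.46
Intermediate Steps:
-214/464 - 179/(1/5) = -214*1/464 - 179/1/5 = -107/232 - 179*5 = -107/232 - 895 = -207747/232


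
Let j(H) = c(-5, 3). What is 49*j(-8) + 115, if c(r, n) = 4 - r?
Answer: 556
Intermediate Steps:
j(H) = 9 (j(H) = 4 - 1*(-5) = 4 + 5 = 9)
49*j(-8) + 115 = 49*9 + 115 = 441 + 115 = 556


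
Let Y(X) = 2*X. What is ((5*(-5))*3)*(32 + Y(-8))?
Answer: -1200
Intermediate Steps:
((5*(-5))*3)*(32 + Y(-8)) = ((5*(-5))*3)*(32 + 2*(-8)) = (-25*3)*(32 - 16) = -75*16 = -1200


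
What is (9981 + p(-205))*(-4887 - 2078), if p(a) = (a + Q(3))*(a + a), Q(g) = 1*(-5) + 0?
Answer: -669204165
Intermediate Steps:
Q(g) = -5 (Q(g) = -5 + 0 = -5)
p(a) = 2*a*(-5 + a) (p(a) = (a - 5)*(a + a) = (-5 + a)*(2*a) = 2*a*(-5 + a))
(9981 + p(-205))*(-4887 - 2078) = (9981 + 2*(-205)*(-5 - 205))*(-4887 - 2078) = (9981 + 2*(-205)*(-210))*(-6965) = (9981 + 86100)*(-6965) = 96081*(-6965) = -669204165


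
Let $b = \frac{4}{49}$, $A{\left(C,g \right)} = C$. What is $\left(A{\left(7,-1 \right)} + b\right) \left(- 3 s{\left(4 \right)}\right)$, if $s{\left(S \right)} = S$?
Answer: $- \frac{4164}{49} \approx -84.98$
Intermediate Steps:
$b = \frac{4}{49}$ ($b = 4 \cdot \frac{1}{49} = \frac{4}{49} \approx 0.081633$)
$\left(A{\left(7,-1 \right)} + b\right) \left(- 3 s{\left(4 \right)}\right) = \left(7 + \frac{4}{49}\right) \left(\left(-3\right) 4\right) = \frac{347}{49} \left(-12\right) = - \frac{4164}{49}$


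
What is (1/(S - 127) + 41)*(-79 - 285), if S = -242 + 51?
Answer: -2372734/159 ≈ -14923.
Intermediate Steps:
S = -191
(1/(S - 127) + 41)*(-79 - 285) = (1/(-191 - 127) + 41)*(-79 - 285) = (1/(-318) + 41)*(-364) = (-1/318 + 41)*(-364) = (13037/318)*(-364) = -2372734/159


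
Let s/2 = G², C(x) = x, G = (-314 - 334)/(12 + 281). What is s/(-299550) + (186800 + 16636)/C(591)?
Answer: 290642972397204/844344231025 ≈ 344.22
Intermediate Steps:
G = -648/293 ≈ -2.2116
s = 839808/85849 (s = 2*(-648/293)² = 2*(419904/85849) = 839808/85849 ≈ 9.7824)
s/(-299550) + (186800 + 16636)/C(591) = (839808/85849)/(-299550) + (186800 + 16636)/591 = (839808/85849)*(-1/299550) + 203436*(1/591) = -139968/4286011325 + 67812/197 = 290642972397204/844344231025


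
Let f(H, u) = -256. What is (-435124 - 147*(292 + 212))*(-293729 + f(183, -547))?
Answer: 149700689820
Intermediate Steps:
(-435124 - 147*(292 + 212))*(-293729 + f(183, -547)) = (-435124 - 147*(292 + 212))*(-293729 - 256) = (-435124 - 147*504)*(-293985) = (-435124 - 74088)*(-293985) = -509212*(-293985) = 149700689820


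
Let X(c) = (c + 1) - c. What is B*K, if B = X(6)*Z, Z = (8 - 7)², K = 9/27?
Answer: ⅓ ≈ 0.33333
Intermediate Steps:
K = ⅓ (K = 9*(1/27) = ⅓ ≈ 0.33333)
X(c) = 1 (X(c) = (1 + c) - c = 1)
Z = 1 (Z = 1² = 1)
B = 1 (B = 1*1 = 1)
B*K = 1*(⅓) = ⅓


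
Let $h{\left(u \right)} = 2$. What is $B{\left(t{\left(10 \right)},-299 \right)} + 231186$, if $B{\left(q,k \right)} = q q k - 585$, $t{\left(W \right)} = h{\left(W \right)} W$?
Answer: $111001$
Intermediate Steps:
$t{\left(W \right)} = 2 W$
$B{\left(q,k \right)} = -585 + k q^{2}$ ($B{\left(q,k \right)} = q^{2} k - 585 = k q^{2} - 585 = -585 + k q^{2}$)
$B{\left(t{\left(10 \right)},-299 \right)} + 231186 = \left(-585 - 299 \left(2 \cdot 10\right)^{2}\right) + 231186 = \left(-585 - 299 \cdot 20^{2}\right) + 231186 = \left(-585 - 119600\right) + 231186 = -120185 + 231186 = 111001$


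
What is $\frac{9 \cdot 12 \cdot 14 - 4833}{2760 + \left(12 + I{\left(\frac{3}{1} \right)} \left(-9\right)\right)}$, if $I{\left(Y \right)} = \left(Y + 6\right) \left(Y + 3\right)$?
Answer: $- \frac{369}{254} \approx -1.4528$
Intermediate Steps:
$I{\left(Y \right)} = \left(3 + Y\right) \left(6 + Y\right)$ ($I{\left(Y \right)} = \left(6 + Y\right) \left(3 + Y\right) = \left(3 + Y\right) \left(6 + Y\right)$)
$\frac{9 \cdot 12 \cdot 14 - 4833}{2760 + \left(12 + I{\left(\frac{3}{1} \right)} \left(-9\right)\right)} = \frac{9 \cdot 12 \cdot 14 - 4833}{2760 + \left(12 + \left(18 + \left(\frac{3}{1}\right)^{2} + 9 \cdot \frac{3}{1}\right) \left(-9\right)\right)} = \frac{108 \cdot 14 - 4833}{2760 + \left(12 + \left(18 + \left(3 \cdot 1\right)^{2} + 9 \cdot 3 \cdot 1\right) \left(-9\right)\right)} = \frac{1512 - 4833}{2760 + \left(12 + \left(18 + 3^{2} + 9 \cdot 3\right) \left(-9\right)\right)} = - \frac{3321}{2760 + \left(12 + \left(18 + 9 + 27\right) \left(-9\right)\right)} = - \frac{3321}{2760 + \left(12 + 54 \left(-9\right)\right)} = - \frac{3321}{2760 + \left(12 - 486\right)} = - \frac{3321}{2760 - 474} = - \frac{3321}{2286} = \left(-3321\right) \frac{1}{2286} = - \frac{369}{254}$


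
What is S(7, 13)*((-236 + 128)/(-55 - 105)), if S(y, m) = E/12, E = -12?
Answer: -27/40 ≈ -0.67500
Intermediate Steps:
S(y, m) = -1 (S(y, m) = -12/12 = -12*1/12 = -1)
S(7, 13)*((-236 + 128)/(-55 - 105)) = -(-236 + 128)/(-55 - 105) = -(-108)/(-160) = -(-108)*(-1)/160 = -1*27/40 = -27/40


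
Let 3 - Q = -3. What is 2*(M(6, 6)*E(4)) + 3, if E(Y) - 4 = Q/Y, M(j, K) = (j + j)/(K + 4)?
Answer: 81/5 ≈ 16.200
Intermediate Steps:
Q = 6 (Q = 3 - 1*(-3) = 3 + 3 = 6)
M(j, K) = 2*j/(4 + K) (M(j, K) = (2*j)/(4 + K) = 2*j/(4 + K))
E(Y) = 4 + 6/Y
2*(M(6, 6)*E(4)) + 3 = 2*((2*6/(4 + 6))*(4 + 6/4)) + 3 = 2*((2*6/10)*(4 + 6*(1/4))) + 3 = 2*((2*6*(1/10))*(4 + 3/2)) + 3 = 2*((6/5)*(11/2)) + 3 = 2*(33/5) + 3 = 66/5 + 3 = 81/5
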